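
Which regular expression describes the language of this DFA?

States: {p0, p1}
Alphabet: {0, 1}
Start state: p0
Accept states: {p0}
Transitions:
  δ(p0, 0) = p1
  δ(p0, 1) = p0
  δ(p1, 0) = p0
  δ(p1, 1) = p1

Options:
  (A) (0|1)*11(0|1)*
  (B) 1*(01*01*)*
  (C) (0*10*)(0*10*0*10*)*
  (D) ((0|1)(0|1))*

Check each option against the DFA on short strings; one disagreement eliminates an option:
  (A) (0|1)*11(0|1)*: on ε the DFA stays in p0 and accepts (p0 ∈ Accept), but the regex does not match it → eliminate
  (B) 1*(01*01*)*: agrees with the DFA on every string of length ≤ 6
  (C) (0*10*)(0*10*0*10*)*: on ε the DFA stays in p0 and accepts (p0 ∈ Accept), but the regex does not match it → eliminate
  (D) ((0|1)(0|1))*: on '1' the DFA goes p0 → p0 and accepts (p0 ∈ Accept), but the regex does not match it → eliminate
Only (B) is consistent with the DFA.
(B) 1*(01*01*)*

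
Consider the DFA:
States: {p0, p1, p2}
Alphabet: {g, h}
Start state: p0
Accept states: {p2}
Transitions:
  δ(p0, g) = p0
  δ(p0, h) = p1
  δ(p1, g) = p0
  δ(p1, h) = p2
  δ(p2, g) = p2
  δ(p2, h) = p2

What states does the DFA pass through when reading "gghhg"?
read 'g': p0 → p0
  read 'g': p0 → p0
  read 'h': p0 → p1
  read 'h': p1 → p2
  read 'g': p2 → p2
p0 -> p0 -> p0 -> p1 -> p2 -> p2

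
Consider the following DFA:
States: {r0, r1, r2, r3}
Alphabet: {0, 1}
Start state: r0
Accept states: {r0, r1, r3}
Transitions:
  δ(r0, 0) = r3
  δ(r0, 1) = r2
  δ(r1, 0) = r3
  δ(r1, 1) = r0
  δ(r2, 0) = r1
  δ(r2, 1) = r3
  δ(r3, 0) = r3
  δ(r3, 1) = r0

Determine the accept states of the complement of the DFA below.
Complement accept states = All states \ Original accept states
= {r0, r1, r2, r3} \ {r0, r1, r3}
{r2}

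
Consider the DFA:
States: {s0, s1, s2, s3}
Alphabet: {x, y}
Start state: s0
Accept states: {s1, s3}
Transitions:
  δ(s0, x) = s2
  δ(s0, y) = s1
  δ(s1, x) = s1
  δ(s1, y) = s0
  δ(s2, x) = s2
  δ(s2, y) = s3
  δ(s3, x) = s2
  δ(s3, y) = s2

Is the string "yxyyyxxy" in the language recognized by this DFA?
Processing string "yxyyyxxy":
  s0 --y--> s1
  s1 --x--> s1
  s1 --y--> s0
  s0 --y--> s1
  s1 --y--> s0
  s0 --x--> s2
  s2 --x--> s2
  s2 --y--> s3
Final state: s3
Accept states: {s1, s3}
Yes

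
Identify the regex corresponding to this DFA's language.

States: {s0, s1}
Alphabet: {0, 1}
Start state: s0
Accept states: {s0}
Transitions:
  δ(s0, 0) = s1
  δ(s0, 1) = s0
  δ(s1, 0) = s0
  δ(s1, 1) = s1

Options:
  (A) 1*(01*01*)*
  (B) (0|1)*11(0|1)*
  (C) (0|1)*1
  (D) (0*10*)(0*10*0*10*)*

Check each option against the DFA on short strings; one disagreement eliminates an option:
  (A) 1*(01*01*)*: agrees with the DFA on every string of length ≤ 6
  (B) (0|1)*11(0|1)*: on ε the DFA stays in s0 and accepts (s0 ∈ Accept), but the regex does not match it → eliminate
  (C) (0|1)*1: on ε the DFA stays in s0 and accepts (s0 ∈ Accept), but the regex does not match it → eliminate
  (D) (0*10*)(0*10*0*10*)*: on ε the DFA stays in s0 and accepts (s0 ∈ Accept), but the regex does not match it → eliminate
Only (A) is consistent with the DFA.
(A) 1*(01*01*)*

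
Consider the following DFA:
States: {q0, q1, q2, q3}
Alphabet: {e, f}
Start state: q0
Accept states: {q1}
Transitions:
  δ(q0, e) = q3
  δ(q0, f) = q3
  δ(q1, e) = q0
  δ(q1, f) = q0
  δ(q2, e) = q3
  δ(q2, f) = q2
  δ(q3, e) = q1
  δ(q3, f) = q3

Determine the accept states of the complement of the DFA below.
Complement accept states = All states \ Original accept states
= {q0, q1, q2, q3} \ {q1}
{q0, q2, q3}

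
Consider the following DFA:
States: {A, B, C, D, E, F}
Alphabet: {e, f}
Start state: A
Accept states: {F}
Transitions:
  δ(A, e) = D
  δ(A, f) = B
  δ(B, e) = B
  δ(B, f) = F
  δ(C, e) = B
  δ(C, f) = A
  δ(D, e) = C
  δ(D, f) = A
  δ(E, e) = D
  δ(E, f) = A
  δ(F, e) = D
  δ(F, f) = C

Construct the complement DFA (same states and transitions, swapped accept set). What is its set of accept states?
Complement accept states = All states \ Original accept states
= {A, B, C, D, E, F} \ {F}
{A, B, C, D, E}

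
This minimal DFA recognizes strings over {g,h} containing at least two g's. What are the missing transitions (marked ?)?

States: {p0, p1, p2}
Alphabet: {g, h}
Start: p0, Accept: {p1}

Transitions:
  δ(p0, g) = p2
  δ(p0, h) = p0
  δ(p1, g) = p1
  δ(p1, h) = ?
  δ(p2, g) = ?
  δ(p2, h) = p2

From the language and accept set, identify what each state tracks — p0: zero g's seen; p1: ≥ two g's seen; p2: one g seen.
Each missing δ(q, a) is the state matching the new tracked value after reading a.
δ(p1, h) = p1; δ(p2, g) = p1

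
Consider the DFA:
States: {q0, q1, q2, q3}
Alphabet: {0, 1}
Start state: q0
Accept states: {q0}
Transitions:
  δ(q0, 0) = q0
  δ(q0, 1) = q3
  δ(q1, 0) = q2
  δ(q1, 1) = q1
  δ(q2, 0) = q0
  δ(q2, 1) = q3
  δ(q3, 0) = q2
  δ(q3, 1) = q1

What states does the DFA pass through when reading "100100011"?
read '1': q0 → q3
  read '0': q3 → q2
  read '0': q2 → q0
  read '1': q0 → q3
  read '0': q3 → q2
  read '0': q2 → q0
  read '0': q0 → q0
  read '1': q0 → q3
  read '1': q3 → q1
q0 -> q3 -> q2 -> q0 -> q3 -> q2 -> q0 -> q0 -> q3 -> q1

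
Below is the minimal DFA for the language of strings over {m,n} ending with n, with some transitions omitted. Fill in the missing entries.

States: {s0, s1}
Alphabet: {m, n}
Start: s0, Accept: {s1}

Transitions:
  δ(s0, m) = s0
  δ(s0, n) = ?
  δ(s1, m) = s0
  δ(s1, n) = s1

From the language and accept set, identify what each state tracks — s0: last symbol not n; s1: last symbol is n.
Each missing δ(q, a) is the state matching the new tracked value after reading a.
δ(s0, n) = s1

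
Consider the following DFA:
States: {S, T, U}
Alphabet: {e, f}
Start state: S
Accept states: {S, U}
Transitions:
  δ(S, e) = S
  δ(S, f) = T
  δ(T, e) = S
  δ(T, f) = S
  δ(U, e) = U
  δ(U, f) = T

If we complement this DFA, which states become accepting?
Complement accept states = All states \ Original accept states
= {S, T, U} \ {S, U}
{T}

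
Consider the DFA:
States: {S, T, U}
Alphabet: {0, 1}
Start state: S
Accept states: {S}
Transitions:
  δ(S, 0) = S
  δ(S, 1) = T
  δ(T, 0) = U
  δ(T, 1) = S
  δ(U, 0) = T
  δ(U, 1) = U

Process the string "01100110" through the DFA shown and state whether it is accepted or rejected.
Processing string "01100110":
  S --0--> S
  S --1--> T
  T --1--> S
  S --0--> S
  S --0--> S
  S --1--> T
  T --1--> S
  S --0--> S
Final state: S
Accept states: {S}
Yes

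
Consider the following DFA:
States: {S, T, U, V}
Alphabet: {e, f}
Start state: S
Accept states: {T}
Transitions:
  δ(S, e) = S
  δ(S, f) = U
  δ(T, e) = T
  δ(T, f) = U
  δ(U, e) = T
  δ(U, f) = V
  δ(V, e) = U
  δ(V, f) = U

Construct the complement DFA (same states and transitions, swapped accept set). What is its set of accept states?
Complement accept states = All states \ Original accept states
= {S, T, U, V} \ {T}
{S, U, V}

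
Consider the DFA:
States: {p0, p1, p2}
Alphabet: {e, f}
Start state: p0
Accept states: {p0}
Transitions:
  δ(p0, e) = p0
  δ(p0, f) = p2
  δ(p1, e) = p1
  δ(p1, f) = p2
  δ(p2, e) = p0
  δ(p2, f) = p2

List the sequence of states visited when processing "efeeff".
read 'e': p0 → p0
  read 'f': p0 → p2
  read 'e': p2 → p0
  read 'e': p0 → p0
  read 'f': p0 → p2
  read 'f': p2 → p2
p0 -> p0 -> p2 -> p0 -> p0 -> p2 -> p2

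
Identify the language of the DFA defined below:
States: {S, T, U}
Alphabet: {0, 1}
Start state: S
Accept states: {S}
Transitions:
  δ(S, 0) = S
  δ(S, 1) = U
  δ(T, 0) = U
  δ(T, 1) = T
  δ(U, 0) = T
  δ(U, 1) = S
Testing a few strings:
  '11' → accept
  '010' → reject
  '10' → reject
  '110' → accept
State roles: S=value ≡ 0 (mod 3); T=value ≡ 2 (mod 3); U=value ≡ 1 (mod 3)
All binary strings representing a multiple of 3 (read in base 2; leading zeros allowed and ε counts as 0)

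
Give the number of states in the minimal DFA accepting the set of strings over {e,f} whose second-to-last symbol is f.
By Myhill–Nerode, count the distinguishable equivalence classes: 2^2 = 4 classes — the DFA must remember the last 2 symbols read; every pair of distinct length-2 suffixes is distinguishable by some continuation.
4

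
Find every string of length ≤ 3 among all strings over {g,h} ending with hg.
hg, ghg, hhg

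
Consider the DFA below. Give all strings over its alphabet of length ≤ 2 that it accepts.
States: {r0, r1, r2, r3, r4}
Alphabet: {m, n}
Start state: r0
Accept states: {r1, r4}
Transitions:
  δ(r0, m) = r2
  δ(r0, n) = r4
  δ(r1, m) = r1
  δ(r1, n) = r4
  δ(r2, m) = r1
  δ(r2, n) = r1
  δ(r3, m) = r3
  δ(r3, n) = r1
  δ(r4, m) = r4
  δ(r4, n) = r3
n, mm, mn, nm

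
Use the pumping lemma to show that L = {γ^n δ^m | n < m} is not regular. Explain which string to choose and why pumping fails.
Assume L is regular with pumping length p. Idea: pumping up the γ-block makes the γ-count reach the δ-count.
Choose s = γ^p δ^(p+1) ∈ L. By the pumping lemma, s = xyz with |xy| ≤ p, |y| > 0, so y = γ^k with k ≥ 1. Then xy²z = γ^(p+k) δ^(p+1). Since p+k ≥ p+1, the number of γ's is no longer strictly less than the number of δ's, so xy²z ∉ L.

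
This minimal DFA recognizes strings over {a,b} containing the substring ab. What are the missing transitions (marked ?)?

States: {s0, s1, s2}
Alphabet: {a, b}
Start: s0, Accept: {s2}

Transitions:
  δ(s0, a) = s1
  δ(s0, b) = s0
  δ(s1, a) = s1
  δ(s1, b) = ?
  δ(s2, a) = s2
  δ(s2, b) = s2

From the language and accept set, identify what each state tracks — s0: no a seen yet; s1: seen a a, waiting for b; s2: substring ab seen.
Each missing δ(q, a) is the state matching the new tracked value after reading a.
δ(s1, b) = s2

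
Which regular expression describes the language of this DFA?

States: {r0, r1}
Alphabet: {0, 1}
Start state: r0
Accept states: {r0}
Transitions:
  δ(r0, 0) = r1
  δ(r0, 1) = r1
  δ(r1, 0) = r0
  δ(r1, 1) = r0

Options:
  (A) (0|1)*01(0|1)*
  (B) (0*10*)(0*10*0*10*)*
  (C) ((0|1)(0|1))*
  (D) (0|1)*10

Check each option against the DFA on short strings; one disagreement eliminates an option:
  (A) (0|1)*01(0|1)*: on ε the DFA stays in r0 and accepts (r0 ∈ Accept), but the regex does not match it → eliminate
  (B) (0*10*)(0*10*0*10*)*: on ε the DFA stays in r0 and accepts (r0 ∈ Accept), but the regex does not match it → eliminate
  (C) ((0|1)(0|1))*: agrees with the DFA on every string of length ≤ 6
  (D) (0|1)*10: on ε the DFA stays in r0 and accepts (r0 ∈ Accept), but the regex does not match it → eliminate
Only (C) is consistent with the DFA.
(C) ((0|1)(0|1))*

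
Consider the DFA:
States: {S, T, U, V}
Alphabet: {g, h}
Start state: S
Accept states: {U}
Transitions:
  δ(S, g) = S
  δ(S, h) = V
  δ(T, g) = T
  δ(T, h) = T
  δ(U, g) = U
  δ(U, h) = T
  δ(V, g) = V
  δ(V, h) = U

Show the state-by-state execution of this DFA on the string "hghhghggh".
read 'h': S → V
  read 'g': V → V
  read 'h': V → U
  read 'h': U → T
  read 'g': T → T
  read 'h': T → T
  read 'g': T → T
  read 'g': T → T
  read 'h': T → T
S -> V -> V -> U -> T -> T -> T -> T -> T -> T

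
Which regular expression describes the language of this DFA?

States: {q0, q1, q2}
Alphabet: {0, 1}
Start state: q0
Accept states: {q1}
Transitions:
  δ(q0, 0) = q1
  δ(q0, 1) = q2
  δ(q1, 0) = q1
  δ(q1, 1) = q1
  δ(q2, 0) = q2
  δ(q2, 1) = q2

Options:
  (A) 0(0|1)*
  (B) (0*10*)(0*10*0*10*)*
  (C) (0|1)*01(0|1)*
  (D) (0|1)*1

Check each option against the DFA on short strings; one disagreement eliminates an option:
  (A) 0(0|1)*: agrees with the DFA on every string of length ≤ 6
  (B) (0*10*)(0*10*0*10*)*: on '0' the DFA goes q0 → q1 and accepts (q1 ∈ Accept), but the regex does not match it → eliminate
  (C) (0|1)*01(0|1)*: on '0' the DFA goes q0 → q1 and accepts (q1 ∈ Accept), but the regex does not match it → eliminate
  (D) (0|1)*1: on '0' the DFA goes q0 → q1 and accepts (q1 ∈ Accept), but the regex does not match it → eliminate
Only (A) is consistent with the DFA.
(A) 0(0|1)*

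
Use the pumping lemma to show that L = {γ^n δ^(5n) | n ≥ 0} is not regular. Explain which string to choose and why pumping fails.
Assume L is regular with pumping length p. Idea: pumping the γ-block breaks the 1:5 ratio.
Choose s = γ^p δ^(5p) (length 6p ≥ p). By the pumping lemma, s = xyz with |xy| ≤ p, |y| > 0, so y = γ^k with k ≥ 1. Then xy²z = γ^(p+k) δ^(5p). For this to be in L we would need 5p = 5(p+k), i.e. 5k = 0, contradicting k ≥ 1. So xy²z ∉ L.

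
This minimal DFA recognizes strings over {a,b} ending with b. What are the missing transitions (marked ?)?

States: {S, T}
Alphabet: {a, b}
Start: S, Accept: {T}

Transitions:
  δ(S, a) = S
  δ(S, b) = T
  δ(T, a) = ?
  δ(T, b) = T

From the language and accept set, identify what each state tracks — S: last symbol not b; T: last symbol is b.
Each missing δ(q, a) is the state matching the new tracked value after reading a.
δ(T, a) = S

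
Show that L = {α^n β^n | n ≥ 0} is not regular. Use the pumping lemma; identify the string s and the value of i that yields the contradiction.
Assume L is regular with pumping length p. Idea: pumping the α-block changes the count balance.
Choose s = α^p β^p (length 2p ≥ p). By the pumping lemma, s = xyz with |xy| ≤ p, |y| > 0. So y = α^k for some k > 0 (since xy is entirely within the α's). Pumping gives xy²z = α^(p+k) β^p, which is not in L since p+k ≠ p.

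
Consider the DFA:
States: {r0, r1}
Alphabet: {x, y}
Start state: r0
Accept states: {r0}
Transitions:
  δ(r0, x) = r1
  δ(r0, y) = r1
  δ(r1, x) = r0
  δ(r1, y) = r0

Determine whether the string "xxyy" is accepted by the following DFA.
Processing string "xxyy":
  r0 --x--> r1
  r1 --x--> r0
  r0 --y--> r1
  r1 --y--> r0
Final state: r0
Accept states: {r0}
Yes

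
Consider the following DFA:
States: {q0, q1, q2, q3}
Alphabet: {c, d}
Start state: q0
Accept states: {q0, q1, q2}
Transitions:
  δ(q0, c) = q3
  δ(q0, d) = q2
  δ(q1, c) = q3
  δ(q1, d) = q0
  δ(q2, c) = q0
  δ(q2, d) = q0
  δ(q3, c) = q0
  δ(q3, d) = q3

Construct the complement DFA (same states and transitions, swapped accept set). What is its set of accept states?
Complement accept states = All states \ Original accept states
= {q0, q1, q2, q3} \ {q0, q1, q2}
{q3}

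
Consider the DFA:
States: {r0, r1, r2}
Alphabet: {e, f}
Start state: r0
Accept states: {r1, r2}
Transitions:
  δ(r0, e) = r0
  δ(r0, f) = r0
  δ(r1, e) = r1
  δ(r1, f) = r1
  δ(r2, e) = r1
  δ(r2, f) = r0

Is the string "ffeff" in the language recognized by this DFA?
Processing string "ffeff":
  r0 --f--> r0
  r0 --f--> r0
  r0 --e--> r0
  r0 --f--> r0
  r0 --f--> r0
Final state: r0
Accept states: {r1, r2}
No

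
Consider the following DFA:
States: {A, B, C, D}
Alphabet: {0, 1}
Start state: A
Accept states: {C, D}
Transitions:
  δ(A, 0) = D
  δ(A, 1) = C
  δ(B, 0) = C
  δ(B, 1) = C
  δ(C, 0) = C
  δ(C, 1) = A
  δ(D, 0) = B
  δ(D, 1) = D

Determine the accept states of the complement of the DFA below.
Complement accept states = All states \ Original accept states
= {A, B, C, D} \ {C, D}
{A, B}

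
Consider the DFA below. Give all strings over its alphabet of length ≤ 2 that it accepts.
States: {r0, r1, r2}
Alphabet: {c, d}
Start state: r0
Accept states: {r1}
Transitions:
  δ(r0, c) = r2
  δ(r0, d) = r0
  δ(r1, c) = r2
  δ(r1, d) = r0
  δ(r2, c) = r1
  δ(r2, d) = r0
cc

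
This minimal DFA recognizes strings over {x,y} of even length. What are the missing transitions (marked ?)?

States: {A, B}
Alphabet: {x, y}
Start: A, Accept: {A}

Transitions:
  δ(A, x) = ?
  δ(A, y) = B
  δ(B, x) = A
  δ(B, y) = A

From the language and accept set, identify what each state tracks — A: even length so far; B: odd length so far.
Each missing δ(q, a) is the state matching the new tracked value after reading a.
δ(A, x) = B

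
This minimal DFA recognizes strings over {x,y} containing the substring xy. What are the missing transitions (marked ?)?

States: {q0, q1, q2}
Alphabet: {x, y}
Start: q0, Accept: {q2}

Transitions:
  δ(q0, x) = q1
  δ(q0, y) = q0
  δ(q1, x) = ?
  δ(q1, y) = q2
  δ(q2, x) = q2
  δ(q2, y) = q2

From the language and accept set, identify what each state tracks — q0: no x seen yet; q1: seen a x, waiting for y; q2: substring xy seen.
Each missing δ(q, a) is the state matching the new tracked value after reading a.
δ(q1, x) = q1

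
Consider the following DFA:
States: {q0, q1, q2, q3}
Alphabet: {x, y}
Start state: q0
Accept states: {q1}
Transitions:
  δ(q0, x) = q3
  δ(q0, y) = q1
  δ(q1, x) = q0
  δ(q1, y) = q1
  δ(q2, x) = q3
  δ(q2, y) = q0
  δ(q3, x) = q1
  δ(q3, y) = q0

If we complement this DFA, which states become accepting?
Complement accept states = All states \ Original accept states
= {q0, q1, q2, q3} \ {q1}
{q0, q2, q3}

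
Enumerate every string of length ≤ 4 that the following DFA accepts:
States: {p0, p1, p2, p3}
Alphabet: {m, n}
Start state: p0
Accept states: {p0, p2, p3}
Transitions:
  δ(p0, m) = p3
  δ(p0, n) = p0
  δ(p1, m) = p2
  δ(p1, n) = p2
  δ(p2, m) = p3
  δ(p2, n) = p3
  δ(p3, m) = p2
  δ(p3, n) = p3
ε, m, n, mm, mn, nm, nn, mmm, mmn, mnm, mnn, nmm, nmn, nnm, nnn, mmmm, mmmn, mmnm, mmnn, mnmm, mnmn, mnnm, mnnn, nmmm, nmmn, nmnm, nmnn, nnmm, nnmn, nnnm, nnnn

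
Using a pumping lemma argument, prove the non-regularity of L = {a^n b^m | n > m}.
Assume L is regular with pumping length p. Idea: pumping down the a-block drops the a-count to at most the b-count.
Choose s = a^(p+1) b^p ∈ L (|s| = 2p+1 ≥ p). By the pumping lemma, s = xyz with |xy| ≤ p, |y| > 0, so y = a^k with k ≥ 1. Take i = 0: xz = a^(p+1−k) b^p. Since k ≥ 1, p+1−k ≤ p, so the number of a's is no longer strictly greater than the number of b's, hence xz ∉ L.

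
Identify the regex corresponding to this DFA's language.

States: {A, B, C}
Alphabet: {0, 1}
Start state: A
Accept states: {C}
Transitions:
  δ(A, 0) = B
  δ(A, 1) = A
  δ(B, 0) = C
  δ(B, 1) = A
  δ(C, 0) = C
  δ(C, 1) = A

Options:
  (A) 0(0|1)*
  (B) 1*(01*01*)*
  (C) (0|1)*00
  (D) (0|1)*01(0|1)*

Check each option against the DFA on short strings; one disagreement eliminates an option:
  (A) 0(0|1)*: on '0' the DFA goes A → B and rejects (B ∉ Accept), but the regex matches it → eliminate
  (B) 1*(01*01*)*: on ε the DFA stays in A and rejects (A ∉ Accept), but the regex matches it → eliminate
  (C) (0|1)*00: agrees with the DFA on every string of length ≤ 6
  (D) (0|1)*01(0|1)*: on '00' the DFA goes A → B → C and accepts (C ∈ Accept), but the regex does not match it → eliminate
Only (C) is consistent with the DFA.
(C) (0|1)*00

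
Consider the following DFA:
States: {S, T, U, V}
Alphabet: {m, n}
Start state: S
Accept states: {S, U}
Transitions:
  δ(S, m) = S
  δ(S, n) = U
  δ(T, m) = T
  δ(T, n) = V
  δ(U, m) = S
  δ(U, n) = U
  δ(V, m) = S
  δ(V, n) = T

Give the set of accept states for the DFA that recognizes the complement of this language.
Complement accept states = All states \ Original accept states
= {S, T, U, V} \ {S, U}
{T, V}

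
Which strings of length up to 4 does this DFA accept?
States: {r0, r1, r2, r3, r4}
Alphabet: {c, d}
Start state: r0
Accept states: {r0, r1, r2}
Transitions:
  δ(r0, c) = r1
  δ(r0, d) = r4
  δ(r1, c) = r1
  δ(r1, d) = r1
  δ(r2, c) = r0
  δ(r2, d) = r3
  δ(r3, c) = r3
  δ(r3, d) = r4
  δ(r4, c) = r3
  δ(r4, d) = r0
ε, c, cc, cd, dd, ccc, ccd, cdc, cdd, ddc, cccc, cccd, ccdc, ccdd, cdcc, cdcd, cddc, cddd, dcdd, ddcc, ddcd, dddd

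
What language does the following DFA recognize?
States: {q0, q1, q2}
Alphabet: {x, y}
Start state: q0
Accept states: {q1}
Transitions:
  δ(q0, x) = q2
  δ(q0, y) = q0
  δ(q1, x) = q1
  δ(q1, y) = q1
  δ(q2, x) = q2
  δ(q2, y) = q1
Testing a few strings:
  'yxxy' → accept
  'xyx' → accept
  'yyx' → reject
  'xy' → accept
State roles: q0=no x seen yet; q1=substring xy seen; q2=seen a x, waiting for y
All strings over {x,y} containing the substring xy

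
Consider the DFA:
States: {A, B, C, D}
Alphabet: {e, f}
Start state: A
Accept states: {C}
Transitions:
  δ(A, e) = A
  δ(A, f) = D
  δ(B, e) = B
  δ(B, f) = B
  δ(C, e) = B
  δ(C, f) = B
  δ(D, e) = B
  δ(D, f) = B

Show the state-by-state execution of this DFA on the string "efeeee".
read 'e': A → A
  read 'f': A → D
  read 'e': D → B
  read 'e': B → B
  read 'e': B → B
  read 'e': B → B
A -> A -> D -> B -> B -> B -> B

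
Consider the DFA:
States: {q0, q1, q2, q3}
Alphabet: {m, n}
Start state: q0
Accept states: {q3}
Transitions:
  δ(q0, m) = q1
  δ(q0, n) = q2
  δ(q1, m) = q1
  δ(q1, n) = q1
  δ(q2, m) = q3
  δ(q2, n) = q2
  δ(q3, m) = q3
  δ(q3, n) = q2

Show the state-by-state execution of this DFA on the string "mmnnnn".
read 'm': q0 → q1
  read 'm': q1 → q1
  read 'n': q1 → q1
  read 'n': q1 → q1
  read 'n': q1 → q1
  read 'n': q1 → q1
q0 -> q1 -> q1 -> q1 -> q1 -> q1 -> q1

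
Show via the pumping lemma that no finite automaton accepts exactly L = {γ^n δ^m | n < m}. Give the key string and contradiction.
Assume L is regular with pumping length p. Idea: pumping up the γ-block makes the γ-count reach the δ-count.
Choose s = γ^p δ^(p+1) ∈ L. By the pumping lemma, s = xyz with |xy| ≤ p, |y| > 0, so y = γ^k with k ≥ 1. Then xy²z = γ^(p+k) δ^(p+1). Since p+k ≥ p+1, the number of γ's is no longer strictly less than the number of δ's, so xy²z ∉ L.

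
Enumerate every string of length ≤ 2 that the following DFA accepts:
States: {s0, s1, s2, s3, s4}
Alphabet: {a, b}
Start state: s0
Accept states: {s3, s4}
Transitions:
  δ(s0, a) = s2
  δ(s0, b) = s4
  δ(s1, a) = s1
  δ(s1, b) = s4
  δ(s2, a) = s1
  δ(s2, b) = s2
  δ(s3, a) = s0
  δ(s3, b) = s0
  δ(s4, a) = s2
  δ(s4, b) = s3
b, bb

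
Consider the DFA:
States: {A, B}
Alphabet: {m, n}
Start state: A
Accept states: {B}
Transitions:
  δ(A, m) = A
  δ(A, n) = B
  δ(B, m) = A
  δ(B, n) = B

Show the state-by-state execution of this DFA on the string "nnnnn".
read 'n': A → B
  read 'n': B → B
  read 'n': B → B
  read 'n': B → B
  read 'n': B → B
A -> B -> B -> B -> B -> B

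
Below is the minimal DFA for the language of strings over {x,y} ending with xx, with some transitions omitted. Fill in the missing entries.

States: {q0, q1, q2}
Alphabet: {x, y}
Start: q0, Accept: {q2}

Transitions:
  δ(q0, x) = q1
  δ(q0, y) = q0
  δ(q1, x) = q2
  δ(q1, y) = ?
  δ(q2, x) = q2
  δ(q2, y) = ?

From the language and accept set, identify what each state tracks — q0: last symbol not x; q1: one trailing x; q2: two trailing x's.
Each missing δ(q, a) is the state matching the new tracked value after reading a.
δ(q1, y) = q0; δ(q2, y) = q0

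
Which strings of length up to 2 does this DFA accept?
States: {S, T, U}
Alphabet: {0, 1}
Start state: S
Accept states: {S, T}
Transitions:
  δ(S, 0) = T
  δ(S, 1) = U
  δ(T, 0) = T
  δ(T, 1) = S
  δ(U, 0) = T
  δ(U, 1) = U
ε, 0, 00, 01, 10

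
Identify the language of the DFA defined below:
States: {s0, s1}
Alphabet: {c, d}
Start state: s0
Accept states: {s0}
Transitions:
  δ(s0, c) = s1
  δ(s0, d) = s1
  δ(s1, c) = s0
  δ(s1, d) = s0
Testing a few strings:
  'cdc' → reject
  'cd' → accept
  'd' → reject
  'cc' → accept
State roles: s0=even length so far; s1=odd length so far
All strings over {c,d} of even length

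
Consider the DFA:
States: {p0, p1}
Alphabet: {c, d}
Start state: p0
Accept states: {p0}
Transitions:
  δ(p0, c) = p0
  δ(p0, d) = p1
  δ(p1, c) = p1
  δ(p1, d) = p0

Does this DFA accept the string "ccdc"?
Processing string "ccdc":
  p0 --c--> p0
  p0 --c--> p0
  p0 --d--> p1
  p1 --c--> p1
Final state: p1
Accept states: {p0}
No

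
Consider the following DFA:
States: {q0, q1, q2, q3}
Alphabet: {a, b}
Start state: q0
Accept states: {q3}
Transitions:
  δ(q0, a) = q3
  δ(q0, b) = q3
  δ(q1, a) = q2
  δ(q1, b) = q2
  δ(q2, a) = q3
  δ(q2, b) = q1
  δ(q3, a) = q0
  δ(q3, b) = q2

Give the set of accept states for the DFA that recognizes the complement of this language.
Complement accept states = All states \ Original accept states
= {q0, q1, q2, q3} \ {q3}
{q0, q1, q2}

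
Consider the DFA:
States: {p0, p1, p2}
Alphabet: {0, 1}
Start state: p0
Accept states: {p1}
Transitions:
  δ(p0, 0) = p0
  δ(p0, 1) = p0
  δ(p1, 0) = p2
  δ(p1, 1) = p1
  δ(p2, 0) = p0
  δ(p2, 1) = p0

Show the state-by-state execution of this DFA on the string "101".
read '1': p0 → p0
  read '0': p0 → p0
  read '1': p0 → p0
p0 -> p0 -> p0 -> p0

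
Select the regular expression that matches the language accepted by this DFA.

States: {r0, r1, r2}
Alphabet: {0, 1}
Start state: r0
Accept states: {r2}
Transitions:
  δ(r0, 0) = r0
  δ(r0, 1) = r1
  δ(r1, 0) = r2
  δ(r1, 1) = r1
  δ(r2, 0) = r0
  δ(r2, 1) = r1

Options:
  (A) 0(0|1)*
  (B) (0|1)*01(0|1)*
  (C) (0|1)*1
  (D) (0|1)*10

Check each option against the DFA on short strings; one disagreement eliminates an option:
  (A) 0(0|1)*: on '0' the DFA goes r0 → r0 and rejects (r0 ∉ Accept), but the regex matches it → eliminate
  (B) (0|1)*01(0|1)*: on '01' the DFA goes r0 → r0 → r1 and rejects (r1 ∉ Accept), but the regex matches it → eliminate
  (C) (0|1)*1: on '1' the DFA goes r0 → r1 and rejects (r1 ∉ Accept), but the regex matches it → eliminate
  (D) (0|1)*10: agrees with the DFA on every string of length ≤ 6
Only (D) is consistent with the DFA.
(D) (0|1)*10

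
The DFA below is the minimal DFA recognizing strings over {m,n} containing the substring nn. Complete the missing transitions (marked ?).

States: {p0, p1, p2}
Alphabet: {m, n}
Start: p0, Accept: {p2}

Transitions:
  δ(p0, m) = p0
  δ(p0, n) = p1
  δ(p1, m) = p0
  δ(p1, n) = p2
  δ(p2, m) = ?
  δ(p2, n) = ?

From the language and accept set, identify what each state tracks — p0: no progress toward nn; p1: one trailing n; p2: substring nn seen.
Each missing δ(q, a) is the state matching the new tracked value after reading a.
δ(p2, m) = p2; δ(p2, n) = p2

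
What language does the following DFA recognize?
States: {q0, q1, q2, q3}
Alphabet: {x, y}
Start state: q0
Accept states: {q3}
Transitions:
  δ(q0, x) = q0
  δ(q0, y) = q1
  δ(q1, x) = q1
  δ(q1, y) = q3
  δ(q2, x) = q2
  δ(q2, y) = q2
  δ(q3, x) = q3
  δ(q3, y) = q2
Testing a few strings:
  'xyx' → reject
  'yyy' → reject
  'xyyy' → reject
  'y' → reject
State roles: q0=zero y's; q1=one y; q2=≥ three y's (dead); q3=two y's
All strings over {x,y} containing exactly two y's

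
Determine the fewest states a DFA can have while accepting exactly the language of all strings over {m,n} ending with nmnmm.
By Myhill–Nerode, count the distinguishable equivalence classes: 6 classes — one per longest suffix of the input that is a prefix of 'nmnmm' (lengths 0 through 5); only the length-5 class is accepting.
6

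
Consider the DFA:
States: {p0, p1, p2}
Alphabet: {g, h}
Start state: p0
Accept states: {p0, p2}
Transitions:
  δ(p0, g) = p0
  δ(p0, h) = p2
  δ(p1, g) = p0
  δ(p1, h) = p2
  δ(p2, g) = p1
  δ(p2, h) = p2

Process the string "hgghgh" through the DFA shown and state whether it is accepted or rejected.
Processing string "hgghgh":
  p0 --h--> p2
  p2 --g--> p1
  p1 --g--> p0
  p0 --h--> p2
  p2 --g--> p1
  p1 --h--> p2
Final state: p2
Accept states: {p0, p2}
Yes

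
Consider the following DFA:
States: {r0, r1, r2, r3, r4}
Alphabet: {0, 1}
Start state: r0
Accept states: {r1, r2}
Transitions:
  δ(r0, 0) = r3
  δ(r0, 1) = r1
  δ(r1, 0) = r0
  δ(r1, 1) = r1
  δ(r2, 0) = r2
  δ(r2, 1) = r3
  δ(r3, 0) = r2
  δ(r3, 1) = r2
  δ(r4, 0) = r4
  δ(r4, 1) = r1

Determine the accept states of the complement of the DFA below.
Complement accept states = All states \ Original accept states
= {r0, r1, r2, r3, r4} \ {r1, r2}
{r0, r3, r4}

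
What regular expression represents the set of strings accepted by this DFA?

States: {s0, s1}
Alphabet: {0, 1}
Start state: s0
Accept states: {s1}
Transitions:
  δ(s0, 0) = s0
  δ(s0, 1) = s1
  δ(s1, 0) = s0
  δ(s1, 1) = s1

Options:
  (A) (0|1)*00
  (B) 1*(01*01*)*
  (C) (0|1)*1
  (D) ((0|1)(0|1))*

Check each option against the DFA on short strings; one disagreement eliminates an option:
  (A) (0|1)*00: on '1' the DFA goes s0 → s1 and accepts (s1 ∈ Accept), but the regex does not match it → eliminate
  (B) 1*(01*01*)*: on ε the DFA stays in s0 and rejects (s0 ∉ Accept), but the regex matches it → eliminate
  (C) (0|1)*1: agrees with the DFA on every string of length ≤ 6
  (D) ((0|1)(0|1))*: on ε the DFA stays in s0 and rejects (s0 ∉ Accept), but the regex matches it → eliminate
Only (C) is consistent with the DFA.
(C) (0|1)*1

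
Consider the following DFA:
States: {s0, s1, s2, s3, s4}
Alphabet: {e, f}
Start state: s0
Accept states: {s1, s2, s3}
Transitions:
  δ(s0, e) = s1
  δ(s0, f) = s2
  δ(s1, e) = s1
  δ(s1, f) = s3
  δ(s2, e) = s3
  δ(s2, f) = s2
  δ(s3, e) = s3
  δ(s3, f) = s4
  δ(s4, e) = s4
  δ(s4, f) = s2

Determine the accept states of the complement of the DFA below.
Complement accept states = All states \ Original accept states
= {s0, s1, s2, s3, s4} \ {s1, s2, s3}
{s0, s4}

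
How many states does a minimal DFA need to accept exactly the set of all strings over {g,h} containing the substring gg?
By Myhill–Nerode, count the distinguishable equivalence classes: 3 classes — one per longest suffix of the input that is a prefix of 'gg' (lengths 0 through 1), plus an absorbing 'already seen gg' class.
3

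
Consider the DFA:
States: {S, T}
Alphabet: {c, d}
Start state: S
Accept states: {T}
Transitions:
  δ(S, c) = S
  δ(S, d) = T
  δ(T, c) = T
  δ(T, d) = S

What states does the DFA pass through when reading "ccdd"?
read 'c': S → S
  read 'c': S → S
  read 'd': S → T
  read 'd': T → S
S -> S -> S -> T -> S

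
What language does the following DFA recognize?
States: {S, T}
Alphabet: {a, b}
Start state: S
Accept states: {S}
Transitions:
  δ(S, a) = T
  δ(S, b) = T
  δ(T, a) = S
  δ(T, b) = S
Testing a few strings:
  'aba' → reject
  'aaa' → reject
  'aa' → accept
  'bab' → reject
State roles: S=even length so far; T=odd length so far
All strings over {a,b} of even length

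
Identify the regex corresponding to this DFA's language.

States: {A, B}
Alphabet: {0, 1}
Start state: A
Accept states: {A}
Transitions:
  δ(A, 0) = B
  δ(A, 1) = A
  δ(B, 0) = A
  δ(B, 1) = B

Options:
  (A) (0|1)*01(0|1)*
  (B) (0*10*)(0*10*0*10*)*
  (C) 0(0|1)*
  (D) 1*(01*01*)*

Check each option against the DFA on short strings; one disagreement eliminates an option:
  (A) (0|1)*01(0|1)*: on ε the DFA stays in A and accepts (A ∈ Accept), but the regex does not match it → eliminate
  (B) (0*10*)(0*10*0*10*)*: on ε the DFA stays in A and accepts (A ∈ Accept), but the regex does not match it → eliminate
  (C) 0(0|1)*: on ε the DFA stays in A and accepts (A ∈ Accept), but the regex does not match it → eliminate
  (D) 1*(01*01*)*: agrees with the DFA on every string of length ≤ 6
Only (D) is consistent with the DFA.
(D) 1*(01*01*)*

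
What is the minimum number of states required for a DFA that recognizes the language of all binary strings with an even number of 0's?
By Myhill–Nerode, count the distinguishable equivalence classes: two classes — parity of the count of 0's.
2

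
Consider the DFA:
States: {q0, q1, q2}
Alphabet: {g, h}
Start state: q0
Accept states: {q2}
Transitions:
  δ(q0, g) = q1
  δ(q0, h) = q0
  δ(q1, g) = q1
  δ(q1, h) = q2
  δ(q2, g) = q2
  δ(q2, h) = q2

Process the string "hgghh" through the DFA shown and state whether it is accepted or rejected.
Processing string "hgghh":
  q0 --h--> q0
  q0 --g--> q1
  q1 --g--> q1
  q1 --h--> q2
  q2 --h--> q2
Final state: q2
Accept states: {q2}
Yes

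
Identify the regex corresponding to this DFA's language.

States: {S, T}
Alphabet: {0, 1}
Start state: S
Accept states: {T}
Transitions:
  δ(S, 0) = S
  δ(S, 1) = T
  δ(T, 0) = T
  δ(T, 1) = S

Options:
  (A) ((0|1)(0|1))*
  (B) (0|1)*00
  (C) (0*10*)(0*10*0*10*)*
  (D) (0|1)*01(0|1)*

Check each option against the DFA on short strings; one disagreement eliminates an option:
  (A) ((0|1)(0|1))*: on ε the DFA stays in S and rejects (S ∉ Accept), but the regex matches it → eliminate
  (B) (0|1)*00: on '1' the DFA goes S → T and accepts (T ∈ Accept), but the regex does not match it → eliminate
  (C) (0*10*)(0*10*0*10*)*: agrees with the DFA on every string of length ≤ 6
  (D) (0|1)*01(0|1)*: on '1' the DFA goes S → T and accepts (T ∈ Accept), but the regex does not match it → eliminate
Only (C) is consistent with the DFA.
(C) (0*10*)(0*10*0*10*)*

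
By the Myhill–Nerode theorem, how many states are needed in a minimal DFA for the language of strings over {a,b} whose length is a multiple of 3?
By Myhill–Nerode, count the distinguishable equivalence classes: three classes — length mod 3.
3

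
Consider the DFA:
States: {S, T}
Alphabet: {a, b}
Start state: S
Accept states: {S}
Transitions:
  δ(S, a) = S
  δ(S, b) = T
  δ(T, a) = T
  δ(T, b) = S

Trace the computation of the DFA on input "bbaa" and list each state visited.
read 'b': S → T
  read 'b': T → S
  read 'a': S → S
  read 'a': S → S
S -> T -> S -> S -> S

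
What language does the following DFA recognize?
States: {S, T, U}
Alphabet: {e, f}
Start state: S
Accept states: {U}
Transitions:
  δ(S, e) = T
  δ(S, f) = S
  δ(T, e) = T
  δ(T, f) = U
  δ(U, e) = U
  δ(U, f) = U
Testing a few strings:
  'f' → reject
  'ff' → reject
  'efe' → accept
  'ef' → accept
State roles: S=no e seen yet; T=seen a e, waiting for f; U=substring ef seen
All strings over {e,f} containing the substring ef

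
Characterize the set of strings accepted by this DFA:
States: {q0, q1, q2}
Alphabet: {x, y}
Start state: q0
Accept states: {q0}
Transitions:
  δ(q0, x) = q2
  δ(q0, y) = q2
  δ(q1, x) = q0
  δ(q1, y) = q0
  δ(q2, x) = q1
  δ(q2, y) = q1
Testing a few strings:
  'yxy' → accept
  'y' → reject
  'x' → reject
  'yxyx' → reject
State roles: q0=length ≡ 0 (mod 3); q1=length ≡ 2 (mod 3); q2=length ≡ 1 (mod 3)
All strings over {x,y} whose length is a multiple of 3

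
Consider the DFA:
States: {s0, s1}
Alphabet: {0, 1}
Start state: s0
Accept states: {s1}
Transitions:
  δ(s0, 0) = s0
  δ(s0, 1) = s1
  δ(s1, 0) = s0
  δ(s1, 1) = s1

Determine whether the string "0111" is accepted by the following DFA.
Processing string "0111":
  s0 --0--> s0
  s0 --1--> s1
  s1 --1--> s1
  s1 --1--> s1
Final state: s1
Accept states: {s1}
Yes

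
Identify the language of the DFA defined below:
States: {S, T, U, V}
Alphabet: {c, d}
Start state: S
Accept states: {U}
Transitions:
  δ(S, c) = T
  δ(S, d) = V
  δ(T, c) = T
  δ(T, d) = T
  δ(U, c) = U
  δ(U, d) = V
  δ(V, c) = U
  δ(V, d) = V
Testing a few strings:
  'dcc' → accept
  'ddc' → accept
  'dd' → reject
  'dc' → accept
State roles: S=no input read; T=started with c (dead); U=started with d, last symbol c; V=started with d, last symbol d
All strings over {c,d} that start with d and end with c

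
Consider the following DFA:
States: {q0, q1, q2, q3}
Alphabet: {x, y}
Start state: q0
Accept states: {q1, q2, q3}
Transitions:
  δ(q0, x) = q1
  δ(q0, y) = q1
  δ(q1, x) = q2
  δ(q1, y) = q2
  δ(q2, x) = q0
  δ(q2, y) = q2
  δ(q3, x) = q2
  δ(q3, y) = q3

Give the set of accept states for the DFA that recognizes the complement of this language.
Complement accept states = All states \ Original accept states
= {q0, q1, q2, q3} \ {q1, q2, q3}
{q0}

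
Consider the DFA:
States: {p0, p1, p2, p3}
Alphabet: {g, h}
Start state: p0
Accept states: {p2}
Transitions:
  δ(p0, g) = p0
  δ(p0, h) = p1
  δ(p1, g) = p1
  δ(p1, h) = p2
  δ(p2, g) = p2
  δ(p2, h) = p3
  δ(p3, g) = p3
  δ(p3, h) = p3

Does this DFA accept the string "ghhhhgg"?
Processing string "ghhhhgg":
  p0 --g--> p0
  p0 --h--> p1
  p1 --h--> p2
  p2 --h--> p3
  p3 --h--> p3
  p3 --g--> p3
  p3 --g--> p3
Final state: p3
Accept states: {p2}
No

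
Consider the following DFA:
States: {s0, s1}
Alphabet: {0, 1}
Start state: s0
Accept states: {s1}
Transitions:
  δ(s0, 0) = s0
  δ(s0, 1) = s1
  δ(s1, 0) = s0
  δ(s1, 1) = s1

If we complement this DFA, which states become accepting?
Complement accept states = All states \ Original accept states
= {s0, s1} \ {s1}
{s0}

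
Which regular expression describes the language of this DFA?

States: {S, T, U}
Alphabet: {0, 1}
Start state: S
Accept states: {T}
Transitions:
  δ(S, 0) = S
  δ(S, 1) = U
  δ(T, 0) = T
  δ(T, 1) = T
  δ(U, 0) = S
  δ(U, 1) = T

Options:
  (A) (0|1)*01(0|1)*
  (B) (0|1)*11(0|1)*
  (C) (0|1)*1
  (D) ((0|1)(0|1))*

Check each option against the DFA on short strings; one disagreement eliminates an option:
  (A) (0|1)*01(0|1)*: on '01' the DFA goes S → S → U and rejects (U ∉ Accept), but the regex matches it → eliminate
  (B) (0|1)*11(0|1)*: agrees with the DFA on every string of length ≤ 6
  (C) (0|1)*1: on '1' the DFA goes S → U and rejects (U ∉ Accept), but the regex matches it → eliminate
  (D) ((0|1)(0|1))*: on ε the DFA stays in S and rejects (S ∉ Accept), but the regex matches it → eliminate
Only (B) is consistent with the DFA.
(B) (0|1)*11(0|1)*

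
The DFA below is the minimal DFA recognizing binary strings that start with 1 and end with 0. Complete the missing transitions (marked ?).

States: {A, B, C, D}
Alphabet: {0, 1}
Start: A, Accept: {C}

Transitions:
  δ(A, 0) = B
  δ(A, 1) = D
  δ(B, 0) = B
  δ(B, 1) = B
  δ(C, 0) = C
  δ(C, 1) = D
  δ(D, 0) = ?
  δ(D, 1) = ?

From the language and accept set, identify what each state tracks — A: no input read; B: started with 0 (dead); C: started with 1, last symbol 0; D: started with 1, last symbol 1.
Each missing δ(q, a) is the state matching the new tracked value after reading a.
δ(D, 0) = C; δ(D, 1) = D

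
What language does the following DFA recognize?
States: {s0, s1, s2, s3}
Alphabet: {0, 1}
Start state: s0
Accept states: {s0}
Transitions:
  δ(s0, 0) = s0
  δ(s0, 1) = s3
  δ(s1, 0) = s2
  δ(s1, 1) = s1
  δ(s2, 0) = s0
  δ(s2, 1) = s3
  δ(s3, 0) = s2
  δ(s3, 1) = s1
Testing a few strings:
  '01' → reject
  '10' → reject
  '0010' → reject
  '0' → accept
State roles: s0=value ≡ 0 (mod 4); s1=value ≡ 3 (mod 4); s2=value ≡ 2 (mod 4); s3=value ≡ 1 (mod 4)
All binary strings representing a multiple of 4 (read in base 2; leading zeros allowed and ε counts as 0)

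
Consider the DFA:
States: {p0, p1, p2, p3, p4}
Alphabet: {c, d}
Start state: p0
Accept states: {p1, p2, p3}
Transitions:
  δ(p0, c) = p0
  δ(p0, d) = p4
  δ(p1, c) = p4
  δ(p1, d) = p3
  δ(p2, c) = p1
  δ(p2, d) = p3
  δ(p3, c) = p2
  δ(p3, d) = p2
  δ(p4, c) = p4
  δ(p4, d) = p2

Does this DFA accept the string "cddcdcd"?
Processing string "cddcdcd":
  p0 --c--> p0
  p0 --d--> p4
  p4 --d--> p2
  p2 --c--> p1
  p1 --d--> p3
  p3 --c--> p2
  p2 --d--> p3
Final state: p3
Accept states: {p1, p2, p3}
Yes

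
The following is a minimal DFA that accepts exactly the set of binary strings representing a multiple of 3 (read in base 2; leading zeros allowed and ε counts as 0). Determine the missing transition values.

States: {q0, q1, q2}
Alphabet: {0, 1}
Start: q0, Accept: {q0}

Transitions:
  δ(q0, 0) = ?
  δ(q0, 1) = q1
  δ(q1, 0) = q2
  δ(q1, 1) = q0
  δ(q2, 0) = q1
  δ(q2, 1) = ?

From the language and accept set, identify what each state tracks — q0: value ≡ 0 (mod 3); q1: value ≡ 1 (mod 3); q2: value ≡ 2 (mod 3).
Each missing δ(q, a) is the state matching the new tracked value after reading a.
δ(q0, 0) = q0; δ(q2, 1) = q2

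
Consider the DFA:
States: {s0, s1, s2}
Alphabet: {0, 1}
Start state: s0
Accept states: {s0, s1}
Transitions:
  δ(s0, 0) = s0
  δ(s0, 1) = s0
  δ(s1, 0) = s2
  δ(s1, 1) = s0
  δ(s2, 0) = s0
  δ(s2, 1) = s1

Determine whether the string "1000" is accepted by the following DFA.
Processing string "1000":
  s0 --1--> s0
  s0 --0--> s0
  s0 --0--> s0
  s0 --0--> s0
Final state: s0
Accept states: {s0, s1}
Yes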